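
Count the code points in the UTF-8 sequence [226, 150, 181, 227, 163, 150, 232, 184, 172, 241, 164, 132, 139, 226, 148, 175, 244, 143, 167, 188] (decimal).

Byte at offset 0: 0xE2 = 11100010 → 3-byte char (#1). Advance 3.
Byte at offset 3: 0xE3 = 11100011 → 3-byte char (#2). Advance 3.
Byte at offset 6: 0xE8 = 11101000 → 3-byte char (#3). Advance 3.
Byte at offset 9: 0xF1 = 11110001 → 4-byte char (#4). Advance 4.
Byte at offset 13: 0xE2 = 11100010 → 3-byte char (#5). Advance 3.
Byte at offset 16: 0xF4 = 11110100 → 4-byte char (#6). Advance 4.
Reached end at offset 20 after 6 code points.

6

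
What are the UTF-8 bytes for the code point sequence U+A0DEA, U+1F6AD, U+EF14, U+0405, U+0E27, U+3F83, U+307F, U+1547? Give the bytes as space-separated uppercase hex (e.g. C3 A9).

F2 A0 B7 AA F0 9F 9A AD EE BC 94 D0 85 E0 B8 A7 E3 BE 83 E3 81 BF E1 95 87

U+A0DEA: 4-byte form → F2 A0 B7 AA.
U+1F6AD: 4-byte form → F0 9F 9A AD.
U+EF14: 3-byte form → EE BC 94.
U+0405: 2-byte form → D0 85.
U+0E27: 3-byte form → E0 B8 A7.
U+3F83: 3-byte form → E3 BE 83.
U+307F: 3-byte form → E3 81 BF.
U+1547: 3-byte form → E1 95 87.
Concatenated (25 bytes): F2 A0 B7 AA F0 9F 9A AD EE BC 94 D0 85 E0 B8 A7 E3 BE 83 E3 81 BF E1 95 87.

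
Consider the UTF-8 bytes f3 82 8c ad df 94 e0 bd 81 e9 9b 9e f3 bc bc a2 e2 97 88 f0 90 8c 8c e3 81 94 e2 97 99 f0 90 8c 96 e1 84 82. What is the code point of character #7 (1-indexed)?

U+1030C

Offset 0: leading byte 0xF3 = 11110011 → 4-byte char #1 = F3 82 8C AD.
Offset 4: leading byte 0xDF = 11011111 → 2-byte char #2 = DF 94.
Offset 6: leading byte 0xE0 = 11100000 → 3-byte char #3 = E0 BD 81.
Offset 9: leading byte 0xE9 = 11101001 → 3-byte char #4 = E9 9B 9E.
Offset 12: leading byte 0xF3 = 11110011 → 4-byte char #5 = F3 BC BC A2.
Offset 16: leading byte 0xE2 = 11100010 → 3-byte char #6 = E2 97 88.
Offset 19: leading byte 0xF0 = 11110000 → 4-byte char #7 = F0 90 8C 8C.
Leading byte 0xF0 = 11110000 matches 11110xxx → 4-byte sequence.
Byte 1: 0xF0 = 11110000, payload 000 (3 bits).
Byte 2: 0x90 = 10010000 (10xxxxxx ✓), payload 010000.
Byte 3: 0x8C = 10001100 (10xxxxxx ✓), payload 001100.
Byte 4: 0x8C = 10001100 (10xxxxxx ✓), payload 001100.
Concatenate: 000010000001100001100 = 0x1030C (21 bits → U+1030C).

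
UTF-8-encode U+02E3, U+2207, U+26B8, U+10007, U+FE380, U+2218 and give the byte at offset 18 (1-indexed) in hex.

1-indexed offset 18 is 0-indexed offset 17.
U+02E3 → 2-byte form CB A3 at offsets 0–1.
U+2207 → 3-byte form E2 88 87 at offsets 2–4.
U+26B8 → 3-byte form E2 9A B8 at offsets 5–7.
U+10007 → 4-byte form F0 90 80 87 at offsets 8–11.
U+FE380 → 4-byte form F3 BE 8E 80 at offsets 12–15.
U+2218 → 3-byte form E2 88 98 at offsets 16–18.
Offset 17 falls in char 6's range; it's byte 2 of E2 88 98 = 0x88.

0x88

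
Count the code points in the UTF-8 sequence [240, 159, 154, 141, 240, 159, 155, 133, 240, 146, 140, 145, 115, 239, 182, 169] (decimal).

Byte at offset 0: 0xF0 = 11110000 → 4-byte char (#1). Advance 4.
Byte at offset 4: 0xF0 = 11110000 → 4-byte char (#2). Advance 4.
Byte at offset 8: 0xF0 = 11110000 → 4-byte char (#3). Advance 4.
Byte at offset 12: 0x73 = 01110011 → 1-byte char (#4). Advance 1.
Byte at offset 13: 0xEF = 11101111 → 3-byte char (#5). Advance 3.
Reached end at offset 16 after 5 code points.

5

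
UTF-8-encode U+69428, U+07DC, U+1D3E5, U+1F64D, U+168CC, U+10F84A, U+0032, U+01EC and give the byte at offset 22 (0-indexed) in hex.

U+69428 → 4-byte form F1 A9 90 A8 at offsets 0–3.
U+07DC → 2-byte form DF 9C at offsets 4–5.
U+1D3E5 → 4-byte form F0 9D 8F A5 at offsets 6–9.
U+1F64D → 4-byte form F0 9F 99 8D at offsets 10–13.
U+168CC → 4-byte form F0 96 A3 8C at offsets 14–17.
U+10F84A → 4-byte form F4 8F A1 8A at offsets 18–21.
U+0032 → 1-byte form 32 at offsets 22–22.
Offset 22 falls in char 7's range; it's byte 1 of 32 = 0x32.

0x32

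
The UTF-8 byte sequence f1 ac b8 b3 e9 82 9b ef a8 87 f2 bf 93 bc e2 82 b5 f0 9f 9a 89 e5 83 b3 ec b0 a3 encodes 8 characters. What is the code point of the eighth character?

U+CC23

Offset 0: leading byte 0xF1 = 11110001 → 4-byte char #1 = F1 AC B8 B3.
Offset 4: leading byte 0xE9 = 11101001 → 3-byte char #2 = E9 82 9B.
Offset 7: leading byte 0xEF = 11101111 → 3-byte char #3 = EF A8 87.
Offset 10: leading byte 0xF2 = 11110010 → 4-byte char #4 = F2 BF 93 BC.
Offset 14: leading byte 0xE2 = 11100010 → 3-byte char #5 = E2 82 B5.
Offset 17: leading byte 0xF0 = 11110000 → 4-byte char #6 = F0 9F 9A 89.
Offset 21: leading byte 0xE5 = 11100101 → 3-byte char #7 = E5 83 B3.
Offset 24: leading byte 0xEC = 11101100 → 3-byte char #8 = EC B0 A3.
Leading byte 0xEC = 11101100 matches 1110xxxx → 3-byte sequence.
Byte 1: 0xEC = 11101100, payload 1100 (4 bits).
Byte 2: 0xB0 = 10110000 (10xxxxxx ✓), payload 110000.
Byte 3: 0xA3 = 10100011 (10xxxxxx ✓), payload 100011.
Concatenate: 1100110000100011 = 0xCC23 (16 bits → U+CC23).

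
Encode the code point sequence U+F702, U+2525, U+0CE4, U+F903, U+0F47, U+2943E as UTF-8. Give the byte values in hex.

U+F702: 3-byte form → EF 9C 82.
U+2525: 3-byte form → E2 94 A5.
U+0CE4: 3-byte form → E0 B3 A4.
U+F903: 3-byte form → EF A4 83.
U+0F47: 3-byte form → E0 BD 87.
U+2943E: 4-byte form → F0 A9 90 BE.
Concatenated (19 bytes): EF 9C 82 E2 94 A5 E0 B3 A4 EF A4 83 E0 BD 87 F0 A9 90 BE.

EF 9C 82 E2 94 A5 E0 B3 A4 EF A4 83 E0 BD 87 F0 A9 90 BE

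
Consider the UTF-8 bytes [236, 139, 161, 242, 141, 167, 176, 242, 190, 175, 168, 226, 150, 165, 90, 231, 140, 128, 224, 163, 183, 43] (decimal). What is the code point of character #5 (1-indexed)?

U+005A

Offset 0: leading byte 0xEC = 11101100 → 3-byte char #1 = EC 8B A1.
Offset 3: leading byte 0xF2 = 11110010 → 4-byte char #2 = F2 8D A7 B0.
Offset 7: leading byte 0xF2 = 11110010 → 4-byte char #3 = F2 BE AF A8.
Offset 11: leading byte 0xE2 = 11100010 → 3-byte char #4 = E2 96 A5.
Offset 14: leading byte 0x5A = 01011010 → 1-byte char #5 = 5A.
Leading byte 0x5A = 01011010 matches 0xxxxxxx → 1-byte sequence.
Byte 1: 0x5A = 01011010, payload 1011010 (7 bits).
Concatenate: 1011010 = 0x5A (7 bits → U+005A).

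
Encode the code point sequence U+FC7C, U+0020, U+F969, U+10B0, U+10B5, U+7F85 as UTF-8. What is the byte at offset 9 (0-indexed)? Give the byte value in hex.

U+FC7C → 3-byte form EF B1 BC at offsets 0–2.
U+0020 → 1-byte form 20 at offsets 3–3.
U+F969 → 3-byte form EF A5 A9 at offsets 4–6.
U+10B0 → 3-byte form E1 82 B0 at offsets 7–9.
Offset 9 falls in char 4's range; it's byte 3 of E1 82 B0 = 0xB0.

0xB0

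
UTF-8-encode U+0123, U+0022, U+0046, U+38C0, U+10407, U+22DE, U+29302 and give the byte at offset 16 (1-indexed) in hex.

0xA9

1-indexed offset 16 is 0-indexed offset 15.
U+0123 → 2-byte form C4 A3 at offsets 0–1.
U+0022 → 1-byte form 22 at offsets 2–2.
U+0046 → 1-byte form 46 at offsets 3–3.
U+38C0 → 3-byte form E3 A3 80 at offsets 4–6.
U+10407 → 4-byte form F0 90 90 87 at offsets 7–10.
U+22DE → 3-byte form E2 8B 9E at offsets 11–13.
U+29302 → 4-byte form F0 A9 8C 82 at offsets 14–17.
Offset 15 falls in char 7's range; it's byte 2 of F0 A9 8C 82 = 0xA9.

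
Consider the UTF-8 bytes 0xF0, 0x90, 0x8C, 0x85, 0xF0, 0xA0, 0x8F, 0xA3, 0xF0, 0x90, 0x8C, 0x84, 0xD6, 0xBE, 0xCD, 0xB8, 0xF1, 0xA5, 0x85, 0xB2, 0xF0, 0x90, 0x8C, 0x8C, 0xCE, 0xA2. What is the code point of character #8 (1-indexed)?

U+03A2

Offset 0: leading byte 0xF0 = 11110000 → 4-byte char #1 = F0 90 8C 85.
Offset 4: leading byte 0xF0 = 11110000 → 4-byte char #2 = F0 A0 8F A3.
Offset 8: leading byte 0xF0 = 11110000 → 4-byte char #3 = F0 90 8C 84.
Offset 12: leading byte 0xD6 = 11010110 → 2-byte char #4 = D6 BE.
Offset 14: leading byte 0xCD = 11001101 → 2-byte char #5 = CD B8.
Offset 16: leading byte 0xF1 = 11110001 → 4-byte char #6 = F1 A5 85 B2.
Offset 20: leading byte 0xF0 = 11110000 → 4-byte char #7 = F0 90 8C 8C.
Offset 24: leading byte 0xCE = 11001110 → 2-byte char #8 = CE A2.
Leading byte 0xCE = 11001110 matches 110xxxxx → 2-byte sequence.
Byte 1: 0xCE = 11001110, payload 01110 (5 bits).
Byte 2: 0xA2 = 10100010 (10xxxxxx ✓), payload 100010.
Concatenate: 01110100010 = 0x3A2 (11 bits → U+03A2).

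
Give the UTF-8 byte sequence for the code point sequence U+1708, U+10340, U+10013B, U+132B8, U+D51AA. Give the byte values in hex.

U+1708: 3-byte form → E1 9C 88.
U+10340: 4-byte form → F0 90 8D 80.
U+10013B: 4-byte form → F4 80 84 BB.
U+132B8: 4-byte form → F0 93 8A B8.
U+D51AA: 4-byte form → F3 95 86 AA.
Concatenated (19 bytes): E1 9C 88 F0 90 8D 80 F4 80 84 BB F0 93 8A B8 F3 95 86 AA.

E1 9C 88 F0 90 8D 80 F4 80 84 BB F0 93 8A B8 F3 95 86 AA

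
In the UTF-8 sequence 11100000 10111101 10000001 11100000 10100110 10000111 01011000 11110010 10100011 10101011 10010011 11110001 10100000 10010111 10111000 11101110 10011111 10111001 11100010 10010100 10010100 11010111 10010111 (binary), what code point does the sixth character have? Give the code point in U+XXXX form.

U+E7F9

Offset 0: leading byte 0xE0 = 11100000 → 3-byte char #1 = E0 BD 81.
Offset 3: leading byte 0xE0 = 11100000 → 3-byte char #2 = E0 A6 87.
Offset 6: leading byte 0x58 = 01011000 → 1-byte char #3 = 58.
Offset 7: leading byte 0xF2 = 11110010 → 4-byte char #4 = F2 A3 AB 93.
Offset 11: leading byte 0xF1 = 11110001 → 4-byte char #5 = F1 A0 97 B8.
Offset 15: leading byte 0xEE = 11101110 → 3-byte char #6 = EE 9F B9.
Leading byte 0xEE = 11101110 matches 1110xxxx → 3-byte sequence.
Byte 1: 0xEE = 11101110, payload 1110 (4 bits).
Byte 2: 0x9F = 10011111 (10xxxxxx ✓), payload 011111.
Byte 3: 0xB9 = 10111001 (10xxxxxx ✓), payload 111001.
Concatenate: 1110011111111001 = 0xE7F9 (16 bits → U+E7F9).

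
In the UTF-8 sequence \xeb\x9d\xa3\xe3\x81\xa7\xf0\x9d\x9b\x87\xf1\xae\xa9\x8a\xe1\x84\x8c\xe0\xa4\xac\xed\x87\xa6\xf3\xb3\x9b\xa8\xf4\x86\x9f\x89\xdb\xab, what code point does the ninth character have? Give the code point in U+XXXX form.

Offset 0: leading byte 0xEB = 11101011 → 3-byte char #1 = EB 9D A3.
Offset 3: leading byte 0xE3 = 11100011 → 3-byte char #2 = E3 81 A7.
Offset 6: leading byte 0xF0 = 11110000 → 4-byte char #3 = F0 9D 9B 87.
Offset 10: leading byte 0xF1 = 11110001 → 4-byte char #4 = F1 AE A9 8A.
Offset 14: leading byte 0xE1 = 11100001 → 3-byte char #5 = E1 84 8C.
Offset 17: leading byte 0xE0 = 11100000 → 3-byte char #6 = E0 A4 AC.
Offset 20: leading byte 0xED = 11101101 → 3-byte char #7 = ED 87 A6.
Offset 23: leading byte 0xF3 = 11110011 → 4-byte char #8 = F3 B3 9B A8.
Offset 27: leading byte 0xF4 = 11110100 → 4-byte char #9 = F4 86 9F 89.
Leading byte 0xF4 = 11110100 matches 11110xxx → 4-byte sequence.
Byte 1: 0xF4 = 11110100, payload 100 (3 bits).
Byte 2: 0x86 = 10000110 (10xxxxxx ✓), payload 000110.
Byte 3: 0x9F = 10011111 (10xxxxxx ✓), payload 011111.
Byte 4: 0x89 = 10001001 (10xxxxxx ✓), payload 001001.
Concatenate: 100000110011111001001 = 0x1067C9 (21 bits → U+1067C9).

U+1067C9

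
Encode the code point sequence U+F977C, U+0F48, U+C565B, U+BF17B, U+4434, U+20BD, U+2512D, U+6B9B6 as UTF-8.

F3 B9 9D BC E0 BD 88 F3 85 99 9B F2 BF 85 BB E4 90 B4 E2 82 BD F0 A5 84 AD F1 AB A6 B6

U+F977C: 4-byte form → F3 B9 9D BC.
U+0F48: 3-byte form → E0 BD 88.
U+C565B: 4-byte form → F3 85 99 9B.
U+BF17B: 4-byte form → F2 BF 85 BB.
U+4434: 3-byte form → E4 90 B4.
U+20BD: 3-byte form → E2 82 BD.
U+2512D: 4-byte form → F0 A5 84 AD.
U+6B9B6: 4-byte form → F1 AB A6 B6.
Concatenated (29 bytes): F3 B9 9D BC E0 BD 88 F3 85 99 9B F2 BF 85 BB E4 90 B4 E2 82 BD F0 A5 84 AD F1 AB A6 B6.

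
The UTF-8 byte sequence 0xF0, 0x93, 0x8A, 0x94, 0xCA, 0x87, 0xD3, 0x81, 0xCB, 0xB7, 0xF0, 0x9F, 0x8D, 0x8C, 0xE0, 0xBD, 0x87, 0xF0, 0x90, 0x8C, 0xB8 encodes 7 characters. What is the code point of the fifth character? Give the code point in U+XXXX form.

U+1F34C

Offset 0: leading byte 0xF0 = 11110000 → 4-byte char #1 = F0 93 8A 94.
Offset 4: leading byte 0xCA = 11001010 → 2-byte char #2 = CA 87.
Offset 6: leading byte 0xD3 = 11010011 → 2-byte char #3 = D3 81.
Offset 8: leading byte 0xCB = 11001011 → 2-byte char #4 = CB B7.
Offset 10: leading byte 0xF0 = 11110000 → 4-byte char #5 = F0 9F 8D 8C.
Leading byte 0xF0 = 11110000 matches 11110xxx → 4-byte sequence.
Byte 1: 0xF0 = 11110000, payload 000 (3 bits).
Byte 2: 0x9F = 10011111 (10xxxxxx ✓), payload 011111.
Byte 3: 0x8D = 10001101 (10xxxxxx ✓), payload 001101.
Byte 4: 0x8C = 10001100 (10xxxxxx ✓), payload 001100.
Concatenate: 000011111001101001100 = 0x1F34C (21 bits → U+1F34C).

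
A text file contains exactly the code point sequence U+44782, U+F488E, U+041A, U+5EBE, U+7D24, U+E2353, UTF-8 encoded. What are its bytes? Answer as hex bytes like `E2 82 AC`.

U+44782: 4-byte form → F1 84 9E 82.
U+F488E: 4-byte form → F3 B4 A2 8E.
U+041A: 2-byte form → D0 9A.
U+5EBE: 3-byte form → E5 BA BE.
U+7D24: 3-byte form → E7 B4 A4.
U+E2353: 4-byte form → F3 A2 8D 93.
Concatenated (20 bytes): F1 84 9E 82 F3 B4 A2 8E D0 9A E5 BA BE E7 B4 A4 F3 A2 8D 93.

F1 84 9E 82 F3 B4 A2 8E D0 9A E5 BA BE E7 B4 A4 F3 A2 8D 93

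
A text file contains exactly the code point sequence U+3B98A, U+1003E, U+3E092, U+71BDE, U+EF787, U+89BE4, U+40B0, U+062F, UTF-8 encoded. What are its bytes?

U+3B98A: 4-byte form → F0 BB A6 8A.
U+1003E: 4-byte form → F0 90 80 BE.
U+3E092: 4-byte form → F0 BE 82 92.
U+71BDE: 4-byte form → F1 B1 AF 9E.
U+EF787: 4-byte form → F3 AF 9E 87.
U+89BE4: 4-byte form → F2 89 AF A4.
U+40B0: 3-byte form → E4 82 B0.
U+062F: 2-byte form → D8 AF.
Concatenated (29 bytes): F0 BB A6 8A F0 90 80 BE F0 BE 82 92 F1 B1 AF 9E F3 AF 9E 87 F2 89 AF A4 E4 82 B0 D8 AF.

F0 BB A6 8A F0 90 80 BE F0 BE 82 92 F1 B1 AF 9E F3 AF 9E 87 F2 89 AF A4 E4 82 B0 D8 AF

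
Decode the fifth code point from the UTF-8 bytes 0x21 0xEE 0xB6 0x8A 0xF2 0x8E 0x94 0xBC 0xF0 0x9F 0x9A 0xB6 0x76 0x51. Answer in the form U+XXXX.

U+0076

Offset 0: leading byte 0x21 = 00100001 → 1-byte char #1 = 21.
Offset 1: leading byte 0xEE = 11101110 → 3-byte char #2 = EE B6 8A.
Offset 4: leading byte 0xF2 = 11110010 → 4-byte char #3 = F2 8E 94 BC.
Offset 8: leading byte 0xF0 = 11110000 → 4-byte char #4 = F0 9F 9A B6.
Offset 12: leading byte 0x76 = 01110110 → 1-byte char #5 = 76.
Leading byte 0x76 = 01110110 matches 0xxxxxxx → 1-byte sequence.
Byte 1: 0x76 = 01110110, payload 1110110 (7 bits).
Concatenate: 1110110 = 0x76 (7 bits → U+0076).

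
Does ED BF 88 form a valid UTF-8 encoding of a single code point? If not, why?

Structurally a 3-byte sequence; payload = 0xDFC8.
But 0xDFC8 is in U+D800–U+DFFF, the surrogate range. Surrogates are not Unicode scalar values and are forbidden in UTF-8.

invalid (encodes a surrogate (U+D800–U+DFFF))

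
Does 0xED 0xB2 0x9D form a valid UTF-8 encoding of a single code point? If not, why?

Structurally a 3-byte sequence; payload = 0xDC9D.
But 0xDC9D is in U+D800–U+DFFF, the surrogate range. Surrogates are not Unicode scalar values and are forbidden in UTF-8.

invalid (encodes a surrogate (U+D800–U+DFFF))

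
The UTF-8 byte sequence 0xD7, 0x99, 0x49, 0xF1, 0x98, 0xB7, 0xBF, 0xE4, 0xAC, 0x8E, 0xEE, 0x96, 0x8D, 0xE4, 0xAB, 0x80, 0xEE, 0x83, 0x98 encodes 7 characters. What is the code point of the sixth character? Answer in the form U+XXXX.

U+4AC0

Offset 0: leading byte 0xD7 = 11010111 → 2-byte char #1 = D7 99.
Offset 2: leading byte 0x49 = 01001001 → 1-byte char #2 = 49.
Offset 3: leading byte 0xF1 = 11110001 → 4-byte char #3 = F1 98 B7 BF.
Offset 7: leading byte 0xE4 = 11100100 → 3-byte char #4 = E4 AC 8E.
Offset 10: leading byte 0xEE = 11101110 → 3-byte char #5 = EE 96 8D.
Offset 13: leading byte 0xE4 = 11100100 → 3-byte char #6 = E4 AB 80.
Leading byte 0xE4 = 11100100 matches 1110xxxx → 3-byte sequence.
Byte 1: 0xE4 = 11100100, payload 0100 (4 bits).
Byte 2: 0xAB = 10101011 (10xxxxxx ✓), payload 101011.
Byte 3: 0x80 = 10000000 (10xxxxxx ✓), payload 000000.
Concatenate: 0100101011000000 = 0x4AC0 (16 bits → U+4AC0).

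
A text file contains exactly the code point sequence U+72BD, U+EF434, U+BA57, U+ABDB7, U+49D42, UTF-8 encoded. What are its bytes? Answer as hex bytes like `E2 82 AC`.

U+72BD: 3-byte form → E7 8A BD.
U+EF434: 4-byte form → F3 AF 90 B4.
U+BA57: 3-byte form → EB A9 97.
U+ABDB7: 4-byte form → F2 AB B6 B7.
U+49D42: 4-byte form → F1 89 B5 82.
Concatenated (18 bytes): E7 8A BD F3 AF 90 B4 EB A9 97 F2 AB B6 B7 F1 89 B5 82.

E7 8A BD F3 AF 90 B4 EB A9 97 F2 AB B6 B7 F1 89 B5 82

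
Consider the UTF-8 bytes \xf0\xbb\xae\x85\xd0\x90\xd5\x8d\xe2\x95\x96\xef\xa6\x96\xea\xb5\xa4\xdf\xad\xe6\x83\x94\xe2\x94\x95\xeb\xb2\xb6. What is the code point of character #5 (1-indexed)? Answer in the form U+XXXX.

Offset 0: leading byte 0xF0 = 11110000 → 4-byte char #1 = F0 BB AE 85.
Offset 4: leading byte 0xD0 = 11010000 → 2-byte char #2 = D0 90.
Offset 6: leading byte 0xD5 = 11010101 → 2-byte char #3 = D5 8D.
Offset 8: leading byte 0xE2 = 11100010 → 3-byte char #4 = E2 95 96.
Offset 11: leading byte 0xEF = 11101111 → 3-byte char #5 = EF A6 96.
Leading byte 0xEF = 11101111 matches 1110xxxx → 3-byte sequence.
Byte 1: 0xEF = 11101111, payload 1111 (4 bits).
Byte 2: 0xA6 = 10100110 (10xxxxxx ✓), payload 100110.
Byte 3: 0x96 = 10010110 (10xxxxxx ✓), payload 010110.
Concatenate: 1111100110010110 = 0xF996 (16 bits → U+F996).

U+F996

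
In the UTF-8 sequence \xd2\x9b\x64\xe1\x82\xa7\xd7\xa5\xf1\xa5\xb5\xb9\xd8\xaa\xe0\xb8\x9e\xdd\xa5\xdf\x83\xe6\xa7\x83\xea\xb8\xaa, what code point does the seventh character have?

U+0E1E

Offset 0: leading byte 0xD2 = 11010010 → 2-byte char #1 = D2 9B.
Offset 2: leading byte 0x64 = 01100100 → 1-byte char #2 = 64.
Offset 3: leading byte 0xE1 = 11100001 → 3-byte char #3 = E1 82 A7.
Offset 6: leading byte 0xD7 = 11010111 → 2-byte char #4 = D7 A5.
Offset 8: leading byte 0xF1 = 11110001 → 4-byte char #5 = F1 A5 B5 B9.
Offset 12: leading byte 0xD8 = 11011000 → 2-byte char #6 = D8 AA.
Offset 14: leading byte 0xE0 = 11100000 → 3-byte char #7 = E0 B8 9E.
Leading byte 0xE0 = 11100000 matches 1110xxxx → 3-byte sequence.
Byte 1: 0xE0 = 11100000, payload 0000 (4 bits).
Byte 2: 0xB8 = 10111000 (10xxxxxx ✓), payload 111000.
Byte 3: 0x9E = 10011110 (10xxxxxx ✓), payload 011110.
Concatenate: 0000111000011110 = 0xE1E (16 bits → U+0E1E).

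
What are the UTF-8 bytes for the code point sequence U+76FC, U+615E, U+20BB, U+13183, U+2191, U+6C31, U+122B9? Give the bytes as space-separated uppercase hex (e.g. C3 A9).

U+76FC: 3-byte form → E7 9B BC.
U+615E: 3-byte form → E6 85 9E.
U+20BB: 3-byte form → E2 82 BB.
U+13183: 4-byte form → F0 93 86 83.
U+2191: 3-byte form → E2 86 91.
U+6C31: 3-byte form → E6 B0 B1.
U+122B9: 4-byte form → F0 92 8A B9.
Concatenated (23 bytes): E7 9B BC E6 85 9E E2 82 BB F0 93 86 83 E2 86 91 E6 B0 B1 F0 92 8A B9.

E7 9B BC E6 85 9E E2 82 BB F0 93 86 83 E2 86 91 E6 B0 B1 F0 92 8A B9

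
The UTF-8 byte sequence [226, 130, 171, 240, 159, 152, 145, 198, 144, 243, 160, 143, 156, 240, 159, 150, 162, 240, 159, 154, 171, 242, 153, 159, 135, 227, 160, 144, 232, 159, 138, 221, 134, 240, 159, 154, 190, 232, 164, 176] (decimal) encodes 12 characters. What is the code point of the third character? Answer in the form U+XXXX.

U+0190

Offset 0: leading byte 0xE2 = 11100010 → 3-byte char #1 = E2 82 AB.
Offset 3: leading byte 0xF0 = 11110000 → 4-byte char #2 = F0 9F 98 91.
Offset 7: leading byte 0xC6 = 11000110 → 2-byte char #3 = C6 90.
Leading byte 0xC6 = 11000110 matches 110xxxxx → 2-byte sequence.
Byte 1: 0xC6 = 11000110, payload 00110 (5 bits).
Byte 2: 0x90 = 10010000 (10xxxxxx ✓), payload 010000.
Concatenate: 00110010000 = 0x190 (11 bits → U+0190).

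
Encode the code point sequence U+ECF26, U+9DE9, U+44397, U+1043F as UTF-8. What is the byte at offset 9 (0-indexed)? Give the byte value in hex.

U+ECF26 → 4-byte form F3 AC BC A6 at offsets 0–3.
U+9DE9 → 3-byte form E9 B7 A9 at offsets 4–6.
U+44397 → 4-byte form F1 84 8E 97 at offsets 7–10.
Offset 9 falls in char 3's range; it's byte 3 of F1 84 8E 97 = 0x8E.

0x8E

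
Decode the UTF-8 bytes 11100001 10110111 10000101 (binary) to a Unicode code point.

Leading byte 0xE1 = 11100001 matches 1110xxxx → 3-byte sequence.
Byte 1: 0xE1 = 11100001, payload 0001 (4 bits).
Byte 2: 0xB7 = 10110111 (10xxxxxx ✓), payload 110111.
Byte 3: 0x85 = 10000101 (10xxxxxx ✓), payload 000101.
Concatenate: 0001110111000101 = 0x1DC5 (16 bits → U+1DC5).

U+1DC5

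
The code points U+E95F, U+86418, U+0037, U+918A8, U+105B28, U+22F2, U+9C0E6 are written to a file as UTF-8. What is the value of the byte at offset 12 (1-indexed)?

0xA8

1-indexed offset 12 is 0-indexed offset 11.
U+E95F → 3-byte form EE A5 9F at offsets 0–2.
U+86418 → 4-byte form F2 86 90 98 at offsets 3–6.
U+0037 → 1-byte form 37 at offsets 7–7.
U+918A8 → 4-byte form F2 91 A2 A8 at offsets 8–11.
Offset 11 falls in char 4's range; it's byte 4 of F2 91 A2 A8 = 0xA8.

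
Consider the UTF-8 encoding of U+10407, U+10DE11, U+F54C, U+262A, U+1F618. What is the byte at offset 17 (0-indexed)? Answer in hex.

0x98

U+10407 → 4-byte form F0 90 90 87 at offsets 0–3.
U+10DE11 → 4-byte form F4 8D B8 91 at offsets 4–7.
U+F54C → 3-byte form EF 95 8C at offsets 8–10.
U+262A → 3-byte form E2 98 AA at offsets 11–13.
U+1F618 → 4-byte form F0 9F 98 98 at offsets 14–17.
Offset 17 falls in char 5's range; it's byte 4 of F0 9F 98 98 = 0x98.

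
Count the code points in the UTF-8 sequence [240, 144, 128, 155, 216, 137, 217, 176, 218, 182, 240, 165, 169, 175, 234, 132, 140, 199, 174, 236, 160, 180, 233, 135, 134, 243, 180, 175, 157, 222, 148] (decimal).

Byte at offset 0: 0xF0 = 11110000 → 4-byte char (#1). Advance 4.
Byte at offset 4: 0xD8 = 11011000 → 2-byte char (#2). Advance 2.
Byte at offset 6: 0xD9 = 11011001 → 2-byte char (#3). Advance 2.
Byte at offset 8: 0xDA = 11011010 → 2-byte char (#4). Advance 2.
Byte at offset 10: 0xF0 = 11110000 → 4-byte char (#5). Advance 4.
Byte at offset 14: 0xEA = 11101010 → 3-byte char (#6). Advance 3.
Byte at offset 17: 0xC7 = 11000111 → 2-byte char (#7). Advance 2.
Byte at offset 19: 0xEC = 11101100 → 3-byte char (#8). Advance 3.
Byte at offset 22: 0xE9 = 11101001 → 3-byte char (#9). Advance 3.
Byte at offset 25: 0xF3 = 11110011 → 4-byte char (#10). Advance 4.
Byte at offset 29: 0xDE = 11011110 → 2-byte char (#11). Advance 2.
Reached end at offset 31 after 11 code points.

11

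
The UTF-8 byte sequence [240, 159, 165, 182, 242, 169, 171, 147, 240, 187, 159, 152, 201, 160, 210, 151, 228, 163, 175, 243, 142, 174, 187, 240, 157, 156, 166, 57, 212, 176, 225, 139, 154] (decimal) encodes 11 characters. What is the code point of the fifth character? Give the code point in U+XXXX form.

U+0497

Offset 0: leading byte 0xF0 = 11110000 → 4-byte char #1 = F0 9F A5 B6.
Offset 4: leading byte 0xF2 = 11110010 → 4-byte char #2 = F2 A9 AB 93.
Offset 8: leading byte 0xF0 = 11110000 → 4-byte char #3 = F0 BB 9F 98.
Offset 12: leading byte 0xC9 = 11001001 → 2-byte char #4 = C9 A0.
Offset 14: leading byte 0xD2 = 11010010 → 2-byte char #5 = D2 97.
Leading byte 0xD2 = 11010010 matches 110xxxxx → 2-byte sequence.
Byte 1: 0xD2 = 11010010, payload 10010 (5 bits).
Byte 2: 0x97 = 10010111 (10xxxxxx ✓), payload 010111.
Concatenate: 10010010111 = 0x497 (11 bits → U+0497).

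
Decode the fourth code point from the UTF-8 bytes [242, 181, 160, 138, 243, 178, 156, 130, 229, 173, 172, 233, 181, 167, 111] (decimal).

U+9D67

Offset 0: leading byte 0xF2 = 11110010 → 4-byte char #1 = F2 B5 A0 8A.
Offset 4: leading byte 0xF3 = 11110011 → 4-byte char #2 = F3 B2 9C 82.
Offset 8: leading byte 0xE5 = 11100101 → 3-byte char #3 = E5 AD AC.
Offset 11: leading byte 0xE9 = 11101001 → 3-byte char #4 = E9 B5 A7.
Leading byte 0xE9 = 11101001 matches 1110xxxx → 3-byte sequence.
Byte 1: 0xE9 = 11101001, payload 1001 (4 bits).
Byte 2: 0xB5 = 10110101 (10xxxxxx ✓), payload 110101.
Byte 3: 0xA7 = 10100111 (10xxxxxx ✓), payload 100111.
Concatenate: 1001110101100111 = 0x9D67 (16 bits → U+9D67).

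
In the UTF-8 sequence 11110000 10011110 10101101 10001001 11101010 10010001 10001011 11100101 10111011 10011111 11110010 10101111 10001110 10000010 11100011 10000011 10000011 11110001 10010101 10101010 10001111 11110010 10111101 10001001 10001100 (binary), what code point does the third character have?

Offset 0: leading byte 0xF0 = 11110000 → 4-byte char #1 = F0 9E AD 89.
Offset 4: leading byte 0xEA = 11101010 → 3-byte char #2 = EA 91 8B.
Offset 7: leading byte 0xE5 = 11100101 → 3-byte char #3 = E5 BB 9F.
Leading byte 0xE5 = 11100101 matches 1110xxxx → 3-byte sequence.
Byte 1: 0xE5 = 11100101, payload 0101 (4 bits).
Byte 2: 0xBB = 10111011 (10xxxxxx ✓), payload 111011.
Byte 3: 0x9F = 10011111 (10xxxxxx ✓), payload 011111.
Concatenate: 0101111011011111 = 0x5EDF (16 bits → U+5EDF).

U+5EDF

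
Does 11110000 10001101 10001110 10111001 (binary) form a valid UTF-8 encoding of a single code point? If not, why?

Leading byte 0xF0 = 11110000 → 4-byte form.
Continuation bytes all match 10xxxxxx. Payload decodes to 0xD3B9.
But 0xD3B9 < 0x10000, the minimum for a 4-byte sequence — this is an overlong encoding.

invalid (overlong encoding)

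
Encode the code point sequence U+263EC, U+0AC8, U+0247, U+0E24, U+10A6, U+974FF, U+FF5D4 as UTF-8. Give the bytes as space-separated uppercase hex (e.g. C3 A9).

U+263EC: 4-byte form → F0 A6 8F AC.
U+0AC8: 3-byte form → E0 AB 88.
U+0247: 2-byte form → C9 87.
U+0E24: 3-byte form → E0 B8 A4.
U+10A6: 3-byte form → E1 82 A6.
U+974FF: 4-byte form → F2 97 93 BF.
U+FF5D4: 4-byte form → F3 BF 97 94.
Concatenated (23 bytes): F0 A6 8F AC E0 AB 88 C9 87 E0 B8 A4 E1 82 A6 F2 97 93 BF F3 BF 97 94.

F0 A6 8F AC E0 AB 88 C9 87 E0 B8 A4 E1 82 A6 F2 97 93 BF F3 BF 97 94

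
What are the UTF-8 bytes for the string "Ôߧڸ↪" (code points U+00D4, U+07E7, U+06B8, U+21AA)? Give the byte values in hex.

U+00D4: 2-byte form → C3 94.
U+07E7: 2-byte form → DF A7.
U+06B8: 2-byte form → DA B8.
U+21AA: 3-byte form → E2 86 AA.
Concatenated (9 bytes): C3 94 DF A7 DA B8 E2 86 AA.

C3 94 DF A7 DA B8 E2 86 AA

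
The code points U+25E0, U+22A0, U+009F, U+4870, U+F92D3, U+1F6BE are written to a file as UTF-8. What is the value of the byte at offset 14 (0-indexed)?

0x93

U+25E0 → 3-byte form E2 97 A0 at offsets 0–2.
U+22A0 → 3-byte form E2 8A A0 at offsets 3–5.
U+009F → 2-byte form C2 9F at offsets 6–7.
U+4870 → 3-byte form E4 A1 B0 at offsets 8–10.
U+F92D3 → 4-byte form F3 B9 8B 93 at offsets 11–14.
Offset 14 falls in char 5's range; it's byte 4 of F3 B9 8B 93 = 0x93.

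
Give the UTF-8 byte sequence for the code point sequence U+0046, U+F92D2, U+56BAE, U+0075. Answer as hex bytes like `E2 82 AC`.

U+0046: 1-byte form → 46.
U+F92D2: 4-byte form → F3 B9 8B 92.
U+56BAE: 4-byte form → F1 96 AE AE.
U+0075: 1-byte form → 75.
Concatenated (10 bytes): 46 F3 B9 8B 92 F1 96 AE AE 75.

46 F3 B9 8B 92 F1 96 AE AE 75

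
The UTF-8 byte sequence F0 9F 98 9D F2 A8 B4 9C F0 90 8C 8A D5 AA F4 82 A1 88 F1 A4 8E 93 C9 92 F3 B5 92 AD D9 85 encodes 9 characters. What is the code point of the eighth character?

Offset 0: leading byte 0xF0 = 11110000 → 4-byte char #1 = F0 9F 98 9D.
Offset 4: leading byte 0xF2 = 11110010 → 4-byte char #2 = F2 A8 B4 9C.
Offset 8: leading byte 0xF0 = 11110000 → 4-byte char #3 = F0 90 8C 8A.
Offset 12: leading byte 0xD5 = 11010101 → 2-byte char #4 = D5 AA.
Offset 14: leading byte 0xF4 = 11110100 → 4-byte char #5 = F4 82 A1 88.
Offset 18: leading byte 0xF1 = 11110001 → 4-byte char #6 = F1 A4 8E 93.
Offset 22: leading byte 0xC9 = 11001001 → 2-byte char #7 = C9 92.
Offset 24: leading byte 0xF3 = 11110011 → 4-byte char #8 = F3 B5 92 AD.
Leading byte 0xF3 = 11110011 matches 11110xxx → 4-byte sequence.
Byte 1: 0xF3 = 11110011, payload 011 (3 bits).
Byte 2: 0xB5 = 10110101 (10xxxxxx ✓), payload 110101.
Byte 3: 0x92 = 10010010 (10xxxxxx ✓), payload 010010.
Byte 4: 0xAD = 10101101 (10xxxxxx ✓), payload 101101.
Concatenate: 011110101010010101101 = 0xF54AD (21 bits → U+F54AD).

U+F54AD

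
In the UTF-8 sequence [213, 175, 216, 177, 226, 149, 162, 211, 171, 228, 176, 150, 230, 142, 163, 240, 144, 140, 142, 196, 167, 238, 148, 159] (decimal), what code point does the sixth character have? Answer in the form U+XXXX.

U+63A3

Offset 0: leading byte 0xD5 = 11010101 → 2-byte char #1 = D5 AF.
Offset 2: leading byte 0xD8 = 11011000 → 2-byte char #2 = D8 B1.
Offset 4: leading byte 0xE2 = 11100010 → 3-byte char #3 = E2 95 A2.
Offset 7: leading byte 0xD3 = 11010011 → 2-byte char #4 = D3 AB.
Offset 9: leading byte 0xE4 = 11100100 → 3-byte char #5 = E4 B0 96.
Offset 12: leading byte 0xE6 = 11100110 → 3-byte char #6 = E6 8E A3.
Leading byte 0xE6 = 11100110 matches 1110xxxx → 3-byte sequence.
Byte 1: 0xE6 = 11100110, payload 0110 (4 bits).
Byte 2: 0x8E = 10001110 (10xxxxxx ✓), payload 001110.
Byte 3: 0xA3 = 10100011 (10xxxxxx ✓), payload 100011.
Concatenate: 0110001110100011 = 0x63A3 (16 bits → U+63A3).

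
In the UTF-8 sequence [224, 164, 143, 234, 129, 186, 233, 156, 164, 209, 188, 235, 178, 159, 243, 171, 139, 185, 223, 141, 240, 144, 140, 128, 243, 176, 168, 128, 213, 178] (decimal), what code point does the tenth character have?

U+0572

Offset 0: leading byte 0xE0 = 11100000 → 3-byte char #1 = E0 A4 8F.
Offset 3: leading byte 0xEA = 11101010 → 3-byte char #2 = EA 81 BA.
Offset 6: leading byte 0xE9 = 11101001 → 3-byte char #3 = E9 9C A4.
Offset 9: leading byte 0xD1 = 11010001 → 2-byte char #4 = D1 BC.
Offset 11: leading byte 0xEB = 11101011 → 3-byte char #5 = EB B2 9F.
Offset 14: leading byte 0xF3 = 11110011 → 4-byte char #6 = F3 AB 8B B9.
Offset 18: leading byte 0xDF = 11011111 → 2-byte char #7 = DF 8D.
Offset 20: leading byte 0xF0 = 11110000 → 4-byte char #8 = F0 90 8C 80.
Offset 24: leading byte 0xF3 = 11110011 → 4-byte char #9 = F3 B0 A8 80.
Offset 28: leading byte 0xD5 = 11010101 → 2-byte char #10 = D5 B2.
Leading byte 0xD5 = 11010101 matches 110xxxxx → 2-byte sequence.
Byte 1: 0xD5 = 11010101, payload 10101 (5 bits).
Byte 2: 0xB2 = 10110010 (10xxxxxx ✓), payload 110010.
Concatenate: 10101110010 = 0x572 (11 bits → U+0572).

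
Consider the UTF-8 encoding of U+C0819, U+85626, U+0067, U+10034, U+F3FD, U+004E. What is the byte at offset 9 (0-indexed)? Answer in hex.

0xF0

U+C0819 → 4-byte form F3 80 A0 99 at offsets 0–3.
U+85626 → 4-byte form F2 85 98 A6 at offsets 4–7.
U+0067 → 1-byte form 67 at offsets 8–8.
U+10034 → 4-byte form F0 90 80 B4 at offsets 9–12.
Offset 9 falls in char 4's range; it's byte 1 of F0 90 80 B4 = 0xF0.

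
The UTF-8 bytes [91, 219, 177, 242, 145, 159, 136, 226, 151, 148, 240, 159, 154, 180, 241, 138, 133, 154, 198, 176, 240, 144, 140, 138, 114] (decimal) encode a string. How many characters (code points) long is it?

Byte at offset 0: 0x5B = 01011011 → 1-byte char (#1). Advance 1.
Byte at offset 1: 0xDB = 11011011 → 2-byte char (#2). Advance 2.
Byte at offset 3: 0xF2 = 11110010 → 4-byte char (#3). Advance 4.
Byte at offset 7: 0xE2 = 11100010 → 3-byte char (#4). Advance 3.
Byte at offset 10: 0xF0 = 11110000 → 4-byte char (#5). Advance 4.
Byte at offset 14: 0xF1 = 11110001 → 4-byte char (#6). Advance 4.
Byte at offset 18: 0xC6 = 11000110 → 2-byte char (#7). Advance 2.
Byte at offset 20: 0xF0 = 11110000 → 4-byte char (#8). Advance 4.
Byte at offset 24: 0x72 = 01110010 → 1-byte char (#9). Advance 1.
Reached end at offset 25 after 9 code points.

9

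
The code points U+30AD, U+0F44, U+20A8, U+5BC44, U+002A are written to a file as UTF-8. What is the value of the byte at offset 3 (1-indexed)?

0xAD

1-indexed offset 3 is 0-indexed offset 2.
U+30AD → 3-byte form E3 82 AD at offsets 0–2.
Offset 2 falls in char 1's range; it's byte 3 of E3 82 AD = 0xAD.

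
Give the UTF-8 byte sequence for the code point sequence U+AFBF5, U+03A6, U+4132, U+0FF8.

U+AFBF5: 4-byte form → F2 AF AF B5.
U+03A6: 2-byte form → CE A6.
U+4132: 3-byte form → E4 84 B2.
U+0FF8: 3-byte form → E0 BF B8.
Concatenated (12 bytes): F2 AF AF B5 CE A6 E4 84 B2 E0 BF B8.

F2 AF AF B5 CE A6 E4 84 B2 E0 BF B8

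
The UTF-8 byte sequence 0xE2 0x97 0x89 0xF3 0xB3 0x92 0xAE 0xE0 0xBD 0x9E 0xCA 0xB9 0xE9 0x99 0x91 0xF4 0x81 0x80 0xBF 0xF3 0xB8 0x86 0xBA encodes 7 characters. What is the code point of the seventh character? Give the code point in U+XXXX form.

Offset 0: leading byte 0xE2 = 11100010 → 3-byte char #1 = E2 97 89.
Offset 3: leading byte 0xF3 = 11110011 → 4-byte char #2 = F3 B3 92 AE.
Offset 7: leading byte 0xE0 = 11100000 → 3-byte char #3 = E0 BD 9E.
Offset 10: leading byte 0xCA = 11001010 → 2-byte char #4 = CA B9.
Offset 12: leading byte 0xE9 = 11101001 → 3-byte char #5 = E9 99 91.
Offset 15: leading byte 0xF4 = 11110100 → 4-byte char #6 = F4 81 80 BF.
Offset 19: leading byte 0xF3 = 11110011 → 4-byte char #7 = F3 B8 86 BA.
Leading byte 0xF3 = 11110011 matches 11110xxx → 4-byte sequence.
Byte 1: 0xF3 = 11110011, payload 011 (3 bits).
Byte 2: 0xB8 = 10111000 (10xxxxxx ✓), payload 111000.
Byte 3: 0x86 = 10000110 (10xxxxxx ✓), payload 000110.
Byte 4: 0xBA = 10111010 (10xxxxxx ✓), payload 111010.
Concatenate: 011111000000110111010 = 0xF81BA (21 bits → U+F81BA).

U+F81BA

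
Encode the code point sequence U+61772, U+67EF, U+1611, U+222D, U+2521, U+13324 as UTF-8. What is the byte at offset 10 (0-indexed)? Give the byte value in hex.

U+61772 → 4-byte form F1 A1 9D B2 at offsets 0–3.
U+67EF → 3-byte form E6 9F AF at offsets 4–6.
U+1611 → 3-byte form E1 98 91 at offsets 7–9.
U+222D → 3-byte form E2 88 AD at offsets 10–12.
Offset 10 falls in char 4's range; it's byte 1 of E2 88 AD = 0xE2.

0xE2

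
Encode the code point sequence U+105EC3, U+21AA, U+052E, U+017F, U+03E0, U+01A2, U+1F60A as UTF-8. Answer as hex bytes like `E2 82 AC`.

U+105EC3: 4-byte form → F4 85 BB 83.
U+21AA: 3-byte form → E2 86 AA.
U+052E: 2-byte form → D4 AE.
U+017F: 2-byte form → C5 BF.
U+03E0: 2-byte form → CF A0.
U+01A2: 2-byte form → C6 A2.
U+1F60A: 4-byte form → F0 9F 98 8A.
Concatenated (19 bytes): F4 85 BB 83 E2 86 AA D4 AE C5 BF CF A0 C6 A2 F0 9F 98 8A.

F4 85 BB 83 E2 86 AA D4 AE C5 BF CF A0 C6 A2 F0 9F 98 8A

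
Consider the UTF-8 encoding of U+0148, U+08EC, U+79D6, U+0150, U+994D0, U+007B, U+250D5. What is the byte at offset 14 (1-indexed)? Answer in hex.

1-indexed offset 14 is 0-indexed offset 13.
U+0148 → 2-byte form C5 88 at offsets 0–1.
U+08EC → 3-byte form E0 A3 AC at offsets 2–4.
U+79D6 → 3-byte form E7 A7 96 at offsets 5–7.
U+0150 → 2-byte form C5 90 at offsets 8–9.
U+994D0 → 4-byte form F2 99 93 90 at offsets 10–13.
Offset 13 falls in char 5's range; it's byte 4 of F2 99 93 90 = 0x90.

0x90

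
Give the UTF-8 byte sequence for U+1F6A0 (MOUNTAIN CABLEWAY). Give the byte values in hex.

F0 9F 9A A0

U+1F6A0 = 0x1F6A0 = 128672 decimal. In range U+10000–U+10FFFF → 4-byte form: 11110xxx 10xxxxxx 10xxxxxx 10xxxxxx.
Binary (21 bits): 000011111011010100000.
Split 3+6+6+6: 000 | 011111 | 011010 | 100000.
Byte 1: 11110000 = 0xF0.
Byte 2: 10011111 = 0x9F.
Byte 3: 10011010 = 0x9A.
Byte 4: 10100000 = 0xA0.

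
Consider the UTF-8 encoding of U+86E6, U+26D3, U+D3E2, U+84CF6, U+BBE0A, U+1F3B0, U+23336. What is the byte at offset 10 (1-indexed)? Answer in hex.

0xF2

1-indexed offset 10 is 0-indexed offset 9.
U+86E6 → 3-byte form E8 9B A6 at offsets 0–2.
U+26D3 → 3-byte form E2 9B 93 at offsets 3–5.
U+D3E2 → 3-byte form ED 8F A2 at offsets 6–8.
U+84CF6 → 4-byte form F2 84 B3 B6 at offsets 9–12.
Offset 9 falls in char 4's range; it's byte 1 of F2 84 B3 B6 = 0xF2.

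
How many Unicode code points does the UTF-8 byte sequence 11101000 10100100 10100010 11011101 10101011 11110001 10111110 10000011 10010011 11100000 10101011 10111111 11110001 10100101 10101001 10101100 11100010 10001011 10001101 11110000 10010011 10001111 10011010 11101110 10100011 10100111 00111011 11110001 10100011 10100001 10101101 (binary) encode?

Byte at offset 0: 0xE8 = 11101000 → 3-byte char (#1). Advance 3.
Byte at offset 3: 0xDD = 11011101 → 2-byte char (#2). Advance 2.
Byte at offset 5: 0xF1 = 11110001 → 4-byte char (#3). Advance 4.
Byte at offset 9: 0xE0 = 11100000 → 3-byte char (#4). Advance 3.
Byte at offset 12: 0xF1 = 11110001 → 4-byte char (#5). Advance 4.
Byte at offset 16: 0xE2 = 11100010 → 3-byte char (#6). Advance 3.
Byte at offset 19: 0xF0 = 11110000 → 4-byte char (#7). Advance 4.
Byte at offset 23: 0xEE = 11101110 → 3-byte char (#8). Advance 3.
Byte at offset 26: 0x3B = 00111011 → 1-byte char (#9). Advance 1.
Byte at offset 27: 0xF1 = 11110001 → 4-byte char (#10). Advance 4.
Reached end at offset 31 after 10 code points.

10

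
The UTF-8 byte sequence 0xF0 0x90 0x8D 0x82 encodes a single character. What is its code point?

Leading byte 0xF0 = 11110000 matches 11110xxx → 4-byte sequence.
Byte 1: 0xF0 = 11110000, payload 000 (3 bits).
Byte 2: 0x90 = 10010000 (10xxxxxx ✓), payload 010000.
Byte 3: 0x8D = 10001101 (10xxxxxx ✓), payload 001101.
Byte 4: 0x82 = 10000010 (10xxxxxx ✓), payload 000010.
Concatenate: 000010000001101000010 = 0x10342 (21 bits → U+10342).

U+10342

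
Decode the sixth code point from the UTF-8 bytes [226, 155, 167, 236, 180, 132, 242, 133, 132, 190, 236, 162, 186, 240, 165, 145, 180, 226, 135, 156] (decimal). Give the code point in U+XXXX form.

U+21DC

Offset 0: leading byte 0xE2 = 11100010 → 3-byte char #1 = E2 9B A7.
Offset 3: leading byte 0xEC = 11101100 → 3-byte char #2 = EC B4 84.
Offset 6: leading byte 0xF2 = 11110010 → 4-byte char #3 = F2 85 84 BE.
Offset 10: leading byte 0xEC = 11101100 → 3-byte char #4 = EC A2 BA.
Offset 13: leading byte 0xF0 = 11110000 → 4-byte char #5 = F0 A5 91 B4.
Offset 17: leading byte 0xE2 = 11100010 → 3-byte char #6 = E2 87 9C.
Leading byte 0xE2 = 11100010 matches 1110xxxx → 3-byte sequence.
Byte 1: 0xE2 = 11100010, payload 0010 (4 bits).
Byte 2: 0x87 = 10000111 (10xxxxxx ✓), payload 000111.
Byte 3: 0x9C = 10011100 (10xxxxxx ✓), payload 011100.
Concatenate: 0010000111011100 = 0x21DC (16 bits → U+21DC).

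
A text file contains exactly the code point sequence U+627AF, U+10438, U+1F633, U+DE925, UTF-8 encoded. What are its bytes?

F1 A2 9E AF F0 90 90 B8 F0 9F 98 B3 F3 9E A4 A5

U+627AF: 4-byte form → F1 A2 9E AF.
U+10438: 4-byte form → F0 90 90 B8.
U+1F633: 4-byte form → F0 9F 98 B3.
U+DE925: 4-byte form → F3 9E A4 A5.
Concatenated (16 bytes): F1 A2 9E AF F0 90 90 B8 F0 9F 98 B3 F3 9E A4 A5.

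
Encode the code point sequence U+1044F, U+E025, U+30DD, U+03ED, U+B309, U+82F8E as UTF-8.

F0 90 91 8F EE 80 A5 E3 83 9D CF AD EB 8C 89 F2 82 BE 8E

U+1044F: 4-byte form → F0 90 91 8F.
U+E025: 3-byte form → EE 80 A5.
U+30DD: 3-byte form → E3 83 9D.
U+03ED: 2-byte form → CF AD.
U+B309: 3-byte form → EB 8C 89.
U+82F8E: 4-byte form → F2 82 BE 8E.
Concatenated (19 bytes): F0 90 91 8F EE 80 A5 E3 83 9D CF AD EB 8C 89 F2 82 BE 8E.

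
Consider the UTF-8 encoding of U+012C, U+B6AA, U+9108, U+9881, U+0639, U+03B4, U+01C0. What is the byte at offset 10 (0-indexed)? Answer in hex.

0x81

U+012C → 2-byte form C4 AC at offsets 0–1.
U+B6AA → 3-byte form EB 9A AA at offsets 2–4.
U+9108 → 3-byte form E9 84 88 at offsets 5–7.
U+9881 → 3-byte form E9 A2 81 at offsets 8–10.
Offset 10 falls in char 4's range; it's byte 3 of E9 A2 81 = 0x81.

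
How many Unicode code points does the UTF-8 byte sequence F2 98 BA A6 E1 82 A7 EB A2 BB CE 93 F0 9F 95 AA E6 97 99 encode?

6

Byte at offset 0: 0xF2 = 11110010 → 4-byte char (#1). Advance 4.
Byte at offset 4: 0xE1 = 11100001 → 3-byte char (#2). Advance 3.
Byte at offset 7: 0xEB = 11101011 → 3-byte char (#3). Advance 3.
Byte at offset 10: 0xCE = 11001110 → 2-byte char (#4). Advance 2.
Byte at offset 12: 0xF0 = 11110000 → 4-byte char (#5). Advance 4.
Byte at offset 16: 0xE6 = 11100110 → 3-byte char (#6). Advance 3.
Reached end at offset 19 after 6 code points.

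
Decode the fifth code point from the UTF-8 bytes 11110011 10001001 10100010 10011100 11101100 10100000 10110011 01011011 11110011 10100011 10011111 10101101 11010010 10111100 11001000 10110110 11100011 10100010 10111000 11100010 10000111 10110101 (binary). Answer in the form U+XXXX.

U+04BC

Offset 0: leading byte 0xF3 = 11110011 → 4-byte char #1 = F3 89 A2 9C.
Offset 4: leading byte 0xEC = 11101100 → 3-byte char #2 = EC A0 B3.
Offset 7: leading byte 0x5B = 01011011 → 1-byte char #3 = 5B.
Offset 8: leading byte 0xF3 = 11110011 → 4-byte char #4 = F3 A3 9F AD.
Offset 12: leading byte 0xD2 = 11010010 → 2-byte char #5 = D2 BC.
Leading byte 0xD2 = 11010010 matches 110xxxxx → 2-byte sequence.
Byte 1: 0xD2 = 11010010, payload 10010 (5 bits).
Byte 2: 0xBC = 10111100 (10xxxxxx ✓), payload 111100.
Concatenate: 10010111100 = 0x4BC (11 bits → U+04BC).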